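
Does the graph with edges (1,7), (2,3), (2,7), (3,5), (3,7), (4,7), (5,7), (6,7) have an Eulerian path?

Step 1: Find the degree of each vertex:
  deg(1) = 1
  deg(2) = 2
  deg(3) = 3
  deg(4) = 1
  deg(5) = 2
  deg(6) = 1
  deg(7) = 6

Step 2: Count vertices with odd degree:
  Odd-degree vertices: 1, 3, 4, 6 (4 total)

Step 3: Apply Euler's theorem:
  - Eulerian circuit exists iff graph is connected and all vertices have even degree
  - Eulerian path exists iff graph is connected and has 0 or 2 odd-degree vertices

Graph has 4 odd-degree vertices (need 0 or 2).
Neither Eulerian path nor Eulerian circuit exists.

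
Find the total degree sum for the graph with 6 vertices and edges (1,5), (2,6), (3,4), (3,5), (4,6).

Step 1: Count edges incident to each vertex:
  deg(1) = 1 (neighbors: 5)
  deg(2) = 1 (neighbors: 6)
  deg(3) = 2 (neighbors: 4, 5)
  deg(4) = 2 (neighbors: 3, 6)
  deg(5) = 2 (neighbors: 1, 3)
  deg(6) = 2 (neighbors: 2, 4)

Step 2: Sum all degrees:
  1 + 1 + 2 + 2 + 2 + 2 = 10

Verification: sum of degrees = 2 * |E| = 2 * 5 = 10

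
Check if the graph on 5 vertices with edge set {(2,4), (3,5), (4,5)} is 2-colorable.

Step 1: Attempt 2-coloring using BFS:
  Start at vertex 1, assign color 0
  Start new component at vertex 2, assign color 0
  Color vertex 4 with color 1 (neighbor of 2)
  Color vertex 5 with color 0 (neighbor of 4)
  Color vertex 3 with color 1 (neighbor of 5)

Step 2: 2-coloring succeeded. No conflicts found.
  Set A (color 0): {1, 2, 5}
  Set B (color 1): {3, 4}

The graph is bipartite with partition {1, 2, 5}, {3, 4}.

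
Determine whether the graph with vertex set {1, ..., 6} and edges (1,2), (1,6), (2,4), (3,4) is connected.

Step 1: Build adjacency list from edges:
  1: 2, 6
  2: 1, 4
  3: 4
  4: 2, 3
  5: (none)
  6: 1

Step 2: Run BFS/DFS from vertex 1:
  Visited: {1, 2, 6, 4, 3}
  Reached 5 of 6 vertices

Step 3: Only 5 of 6 vertices reached. Graph is disconnected.
Connected components: {1, 2, 3, 4, 6}, {5}
Answer: No, the graph is not connected (2 components).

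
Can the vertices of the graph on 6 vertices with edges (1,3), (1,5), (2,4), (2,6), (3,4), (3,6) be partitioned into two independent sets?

Step 1: Attempt 2-coloring using BFS:
  Start at vertex 1, assign color 0
  Color vertex 3 with color 1 (neighbor of 1)
  Color vertex 5 with color 1 (neighbor of 1)
  Color vertex 4 with color 0 (neighbor of 3)
  Color vertex 6 with color 0 (neighbor of 3)
  Color vertex 2 with color 1 (neighbor of 4)

Step 2: 2-coloring succeeded. No conflicts found.
  Set A (color 0): {1, 4, 6}
  Set B (color 1): {2, 3, 5}

The graph is bipartite with partition {1, 4, 6}, {2, 3, 5}.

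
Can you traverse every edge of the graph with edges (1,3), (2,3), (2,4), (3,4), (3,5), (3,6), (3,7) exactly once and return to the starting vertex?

Step 1: Find the degree of each vertex:
  deg(1) = 1
  deg(2) = 2
  deg(3) = 6
  deg(4) = 2
  deg(5) = 1
  deg(6) = 1
  deg(7) = 1

Step 2: Count vertices with odd degree:
  Odd-degree vertices: 1, 5, 6, 7 (4 total)

Step 3: Apply Euler's theorem:
  - Eulerian circuit exists iff graph is connected and all vertices have even degree
  - Eulerian path exists iff graph is connected and has 0 or 2 odd-degree vertices

Graph has 4 odd-degree vertices (need 0 or 2).
Neither Eulerian path nor Eulerian circuit exists.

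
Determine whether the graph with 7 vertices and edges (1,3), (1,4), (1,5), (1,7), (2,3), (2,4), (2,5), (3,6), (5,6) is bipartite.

Step 1: Attempt 2-coloring using BFS:
  Start at vertex 1, assign color 0
  Color vertex 3 with color 1 (neighbor of 1)
  Color vertex 4 with color 1 (neighbor of 1)
  Color vertex 5 with color 1 (neighbor of 1)
  Color vertex 7 with color 1 (neighbor of 1)
  Color vertex 2 with color 0 (neighbor of 3)
  Color vertex 6 with color 0 (neighbor of 3)

Step 2: 2-coloring succeeded. No conflicts found.
  Set A (color 0): {1, 2, 6}
  Set B (color 1): {3, 4, 5, 7}

The graph is bipartite with partition {1, 2, 6}, {3, 4, 5, 7}.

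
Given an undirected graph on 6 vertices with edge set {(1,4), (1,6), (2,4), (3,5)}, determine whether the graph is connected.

Step 1: Build adjacency list from edges:
  1: 4, 6
  2: 4
  3: 5
  4: 1, 2
  5: 3
  6: 1

Step 2: Run BFS/DFS from vertex 1:
  Visited: {1, 4, 6, 2}
  Reached 4 of 6 vertices

Step 3: Only 4 of 6 vertices reached. Graph is disconnected.
Connected components: {1, 2, 4, 6}, {3, 5}
Answer: No, the graph is not connected (2 components).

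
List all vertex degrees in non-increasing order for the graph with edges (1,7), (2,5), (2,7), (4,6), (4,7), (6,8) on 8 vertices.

Step 1: Count edges incident to each vertex:
  deg(1) = 1 (neighbors: 7)
  deg(2) = 2 (neighbors: 5, 7)
  deg(3) = 0 (neighbors: none)
  deg(4) = 2 (neighbors: 6, 7)
  deg(5) = 1 (neighbors: 2)
  deg(6) = 2 (neighbors: 4, 8)
  deg(7) = 3 (neighbors: 1, 2, 4)
  deg(8) = 1 (neighbors: 6)

Step 2: Sort degrees in non-increasing order:
  Degrees: [1, 2, 0, 2, 1, 2, 3, 1] -> sorted: [3, 2, 2, 2, 1, 1, 1, 0]

Degree sequence: [3, 2, 2, 2, 1, 1, 1, 0]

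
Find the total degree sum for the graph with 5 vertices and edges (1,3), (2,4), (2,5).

Step 1: Count edges incident to each vertex:
  deg(1) = 1 (neighbors: 3)
  deg(2) = 2 (neighbors: 4, 5)
  deg(3) = 1 (neighbors: 1)
  deg(4) = 1 (neighbors: 2)
  deg(5) = 1 (neighbors: 2)

Step 2: Sum all degrees:
  1 + 2 + 1 + 1 + 1 = 6

Verification: sum of degrees = 2 * |E| = 2 * 3 = 6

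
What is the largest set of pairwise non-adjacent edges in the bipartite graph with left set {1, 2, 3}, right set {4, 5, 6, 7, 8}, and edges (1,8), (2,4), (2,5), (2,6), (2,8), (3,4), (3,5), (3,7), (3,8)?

Step 1: List the neighbors of each left vertex:
  1: 8
  2: 4, 5, 6, 8
  3: 4, 5, 7, 8

Step 2: Greedily match left vertices, then look for augmenting paths:
  Match 1 -- 8
  Match 2 -- 4
  Match 3 -- 5
  No augmenting path remains.

Step 3: Verify this is maximum:
  Matching size 3 = min(|L|, |R|) = min(3, 5), which is an upper bound, so this matching is maximum.

Maximum matching: {(1,8), (2,4), (3,5)}
Size: 3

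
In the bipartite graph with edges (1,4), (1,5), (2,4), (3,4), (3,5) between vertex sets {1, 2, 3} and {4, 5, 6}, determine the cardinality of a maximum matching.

Step 1: List the neighbors of each left vertex:
  1: 4, 5
  2: 4
  3: 4, 5

Step 2: Greedily match left vertices, then look for augmenting paths:
  Match 1 -- 4
  Match 3 -- 5
  No augmenting path remains.

Step 3: Verify this is maximum:
  Matching has size 2. The vertex set {4, 5} covers every edge and has size 2; any matching has at most one edge per cover vertex, so 2 is maximum (König's theorem).

Maximum matching: {(1,4), (3,5)}
Size: 2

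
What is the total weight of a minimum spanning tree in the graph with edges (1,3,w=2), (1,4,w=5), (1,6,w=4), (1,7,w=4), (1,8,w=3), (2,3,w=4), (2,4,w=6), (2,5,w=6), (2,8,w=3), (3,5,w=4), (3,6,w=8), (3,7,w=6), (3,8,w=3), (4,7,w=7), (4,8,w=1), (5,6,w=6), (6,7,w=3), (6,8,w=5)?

Apply Kruskal's algorithm (sort edges by weight, add if no cycle):

Sorted edges by weight:
  (4,8) w=1
  (1,3) w=2
  (1,8) w=3
  (2,8) w=3
  (3,8) w=3
  (6,7) w=3
  (1,7) w=4
  (1,6) w=4
  (2,3) w=4
  (3,5) w=4
  (1,4) w=5
  (6,8) w=5
  (2,4) w=6
  (2,5) w=6
  (3,7) w=6
  (5,6) w=6
  (4,7) w=7
  (3,6) w=8

Add edge (4,8) w=1 -- no cycle. Running total: 1
Add edge (1,3) w=2 -- no cycle. Running total: 3
Add edge (1,8) w=3 -- no cycle. Running total: 6
Add edge (2,8) w=3 -- no cycle. Running total: 9
Skip edge (3,8) w=3 -- would create cycle
Add edge (6,7) w=3 -- no cycle. Running total: 12
Add edge (1,7) w=4 -- no cycle. Running total: 16
Skip edge (1,6) w=4 -- would create cycle
Skip edge (2,3) w=4 -- would create cycle
Add edge (3,5) w=4 -- no cycle. Running total: 20

MST edges: (4,8,w=1), (1,3,w=2), (1,8,w=3), (2,8,w=3), (6,7,w=3), (1,7,w=4), (3,5,w=4)
Total MST weight: 1 + 2 + 3 + 3 + 3 + 4 + 4 = 20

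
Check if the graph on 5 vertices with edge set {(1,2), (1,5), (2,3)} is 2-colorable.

Step 1: Attempt 2-coloring using BFS:
  Start at vertex 1, assign color 0
  Color vertex 2 with color 1 (neighbor of 1)
  Color vertex 5 with color 1 (neighbor of 1)
  Color vertex 3 with color 0 (neighbor of 2)
  Start new component at vertex 4, assign color 0

Step 2: 2-coloring succeeded. No conflicts found.
  Set A (color 0): {1, 3, 4}
  Set B (color 1): {2, 5}

The graph is bipartite with partition {1, 3, 4}, {2, 5}.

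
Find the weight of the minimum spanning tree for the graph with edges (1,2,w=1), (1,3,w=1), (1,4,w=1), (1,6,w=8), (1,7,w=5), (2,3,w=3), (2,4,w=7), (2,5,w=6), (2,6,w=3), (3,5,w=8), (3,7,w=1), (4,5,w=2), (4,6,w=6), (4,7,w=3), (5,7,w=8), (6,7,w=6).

Apply Kruskal's algorithm (sort edges by weight, add if no cycle):

Sorted edges by weight:
  (1,2) w=1
  (1,3) w=1
  (1,4) w=1
  (3,7) w=1
  (4,5) w=2
  (2,6) w=3
  (2,3) w=3
  (4,7) w=3
  (1,7) w=5
  (2,5) w=6
  (4,6) w=6
  (6,7) w=6
  (2,4) w=7
  (1,6) w=8
  (3,5) w=8
  (5,7) w=8

Add edge (1,2) w=1 -- no cycle. Running total: 1
Add edge (1,3) w=1 -- no cycle. Running total: 2
Add edge (1,4) w=1 -- no cycle. Running total: 3
Add edge (3,7) w=1 -- no cycle. Running total: 4
Add edge (4,5) w=2 -- no cycle. Running total: 6
Add edge (2,6) w=3 -- no cycle. Running total: 9

MST edges: (1,2,w=1), (1,3,w=1), (1,4,w=1), (3,7,w=1), (4,5,w=2), (2,6,w=3)
Total MST weight: 1 + 1 + 1 + 1 + 2 + 3 = 9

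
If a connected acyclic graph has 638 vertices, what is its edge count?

A tree on n vertices always has exactly n - 1 edges.
For n = 638: edges = 638 - 1 = 637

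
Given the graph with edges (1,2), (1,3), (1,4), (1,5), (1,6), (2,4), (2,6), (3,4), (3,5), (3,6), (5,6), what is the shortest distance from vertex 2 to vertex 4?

Step 1: Build adjacency list:
  1: 2, 3, 4, 5, 6
  2: 1, 4, 6
  3: 1, 4, 5, 6
  4: 1, 2, 3
  5: 1, 3, 6
  6: 1, 2, 3, 5

Step 2: BFS from vertex 2 to find shortest path to 4:
  vertex 1 reached at distance 1
  vertex 4 reached at distance 1

Step 3: Shortest path: 2 -> 4
Path length: 1 edge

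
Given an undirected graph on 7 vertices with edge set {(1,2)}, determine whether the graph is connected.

Step 1: Build adjacency list from edges:
  1: 2
  2: 1
  3: (none)
  4: (none)
  5: (none)
  6: (none)
  7: (none)

Step 2: Run BFS/DFS from vertex 1:
  Visited: {1, 2}
  Reached 2 of 7 vertices

Step 3: Only 2 of 7 vertices reached. Graph is disconnected.
Connected components: {1, 2}, {3}, {4}, {5}, {6}, {7}
Answer: No, the graph is not connected (6 components).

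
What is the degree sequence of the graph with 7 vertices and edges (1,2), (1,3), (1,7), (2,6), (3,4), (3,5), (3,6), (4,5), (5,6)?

Step 1: Count edges incident to each vertex:
  deg(1) = 3 (neighbors: 2, 3, 7)
  deg(2) = 2 (neighbors: 1, 6)
  deg(3) = 4 (neighbors: 1, 4, 5, 6)
  deg(4) = 2 (neighbors: 3, 5)
  deg(5) = 3 (neighbors: 3, 4, 6)
  deg(6) = 3 (neighbors: 2, 3, 5)
  deg(7) = 1 (neighbors: 1)

Step 2: Sort degrees in non-increasing order:
  Degrees: [3, 2, 4, 2, 3, 3, 1] -> sorted: [4, 3, 3, 3, 2, 2, 1]

Degree sequence: [4, 3, 3, 3, 2, 2, 1]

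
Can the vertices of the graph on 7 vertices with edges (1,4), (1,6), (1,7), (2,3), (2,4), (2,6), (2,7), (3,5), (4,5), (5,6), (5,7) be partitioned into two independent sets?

Step 1: Attempt 2-coloring using BFS:
  Start at vertex 1, assign color 0
  Color vertex 4 with color 1 (neighbor of 1)
  Color vertex 6 with color 1 (neighbor of 1)
  Color vertex 7 with color 1 (neighbor of 1)
  Color vertex 2 with color 0 (neighbor of 4)
  Color vertex 5 with color 0 (neighbor of 4)
  Color vertex 3 with color 1 (neighbor of 2)

Step 2: 2-coloring succeeded. No conflicts found.
  Set A (color 0): {1, 2, 5}
  Set B (color 1): {3, 4, 6, 7}

The graph is bipartite with partition {1, 2, 5}, {3, 4, 6, 7}.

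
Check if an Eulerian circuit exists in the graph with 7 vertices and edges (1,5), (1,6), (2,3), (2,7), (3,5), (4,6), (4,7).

Step 1: Find the degree of each vertex:
  deg(1) = 2
  deg(2) = 2
  deg(3) = 2
  deg(4) = 2
  deg(5) = 2
  deg(6) = 2
  deg(7) = 2

Step 2: Count vertices with odd degree:
  All vertices have even degree (0 odd-degree vertices)

Step 3: Apply Euler's theorem:
  - Eulerian circuit exists iff graph is connected and all vertices have even degree
  - Eulerian path exists iff graph is connected and has 0 or 2 odd-degree vertices

Graph is connected with 0 odd-degree vertices.
Both Eulerian circuit and Eulerian path exist.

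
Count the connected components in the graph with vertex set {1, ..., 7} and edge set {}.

Step 1: Build adjacency list from edges:
  1: (none)
  2: (none)
  3: (none)
  4: (none)
  5: (none)
  6: (none)
  7: (none)

Step 2: Run BFS/DFS from vertex 1:
  Visited: {1}
  Reached 1 of 7 vertices

Step 3: Only 1 of 7 vertices reached. Graph is disconnected.
Connected components: {1}, {2}, {3}, {4}, {5}, {6}, {7}
Number of connected components: 7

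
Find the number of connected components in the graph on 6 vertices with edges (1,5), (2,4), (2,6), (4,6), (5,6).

Step 1: Build adjacency list from edges:
  1: 5
  2: 4, 6
  3: (none)
  4: 2, 6
  5: 1, 6
  6: 2, 4, 5

Step 2: Run BFS/DFS from vertex 1:
  Visited: {1, 5, 6, 2, 4}
  Reached 5 of 6 vertices

Step 3: Only 5 of 6 vertices reached. Graph is disconnected.
Connected components: {1, 2, 4, 5, 6}, {3}
Number of connected components: 2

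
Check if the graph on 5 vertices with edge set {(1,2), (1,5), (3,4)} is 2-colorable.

Step 1: Attempt 2-coloring using BFS:
  Start at vertex 1, assign color 0
  Color vertex 2 with color 1 (neighbor of 1)
  Color vertex 5 with color 1 (neighbor of 1)
  Start new component at vertex 3, assign color 0
  Color vertex 4 with color 1 (neighbor of 3)

Step 2: 2-coloring succeeded. No conflicts found.
  Set A (color 0): {1, 3}
  Set B (color 1): {2, 4, 5}

The graph is bipartite with partition {1, 3}, {2, 4, 5}.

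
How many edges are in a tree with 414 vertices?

A tree on n vertices always has exactly n - 1 edges.
For n = 414: edges = 414 - 1 = 413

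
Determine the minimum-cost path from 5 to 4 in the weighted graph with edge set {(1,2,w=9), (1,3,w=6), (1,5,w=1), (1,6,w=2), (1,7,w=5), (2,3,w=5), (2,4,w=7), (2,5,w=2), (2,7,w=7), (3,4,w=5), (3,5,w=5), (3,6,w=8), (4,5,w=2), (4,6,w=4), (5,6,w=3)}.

Step 1: Build adjacency list with weights:
  1: 2(w=9), 3(w=6), 5(w=1), 6(w=2), 7(w=5)
  2: 1(w=9), 3(w=5), 4(w=7), 5(w=2), 7(w=7)
  3: 1(w=6), 2(w=5), 4(w=5), 5(w=5), 6(w=8)
  4: 2(w=7), 3(w=5), 5(w=2), 6(w=4)
  5: 1(w=1), 2(w=2), 3(w=5), 4(w=2), 6(w=3)
  6: 1(w=2), 3(w=8), 4(w=4), 5(w=3)
  7: 1(w=5), 2(w=7)

Step 2: Apply Dijkstra's algorithm from vertex 5:
  Visit vertex 5 (distance=0)
    Update dist[1] = 1
    Update dist[2] = 2
    Update dist[3] = 5
    Update dist[4] = 2
    Update dist[6] = 3
  Visit vertex 1 (distance=1)
    Update dist[7] = 6
  Visit vertex 2 (distance=2)
  Visit vertex 4 (distance=2)

Step 3: Shortest path: 5 -> 4
Total weight: 2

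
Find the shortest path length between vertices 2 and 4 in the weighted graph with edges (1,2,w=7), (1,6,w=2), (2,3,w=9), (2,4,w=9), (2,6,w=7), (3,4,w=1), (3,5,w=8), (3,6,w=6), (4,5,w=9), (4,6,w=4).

Step 1: Build adjacency list with weights:
  1: 2(w=7), 6(w=2)
  2: 1(w=7), 3(w=9), 4(w=9), 6(w=7)
  3: 2(w=9), 4(w=1), 5(w=8), 6(w=6)
  4: 2(w=9), 3(w=1), 5(w=9), 6(w=4)
  5: 3(w=8), 4(w=9)
  6: 1(w=2), 2(w=7), 3(w=6), 4(w=4)

Step 2: Apply Dijkstra's algorithm from vertex 2:
  Visit vertex 2 (distance=0)
    Update dist[1] = 7
    Update dist[3] = 9
    Update dist[4] = 9
    Update dist[6] = 7
  Visit vertex 1 (distance=7)
  Visit vertex 6 (distance=7)
  Visit vertex 3 (distance=9)
    Update dist[5] = 17
  Visit vertex 4 (distance=9)

Step 3: Shortest path: 2 -> 4
Total weight: 9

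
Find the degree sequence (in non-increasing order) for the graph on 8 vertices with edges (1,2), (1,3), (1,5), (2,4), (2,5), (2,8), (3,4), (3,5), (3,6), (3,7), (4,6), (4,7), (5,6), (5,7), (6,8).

Step 1: Count edges incident to each vertex:
  deg(1) = 3 (neighbors: 2, 3, 5)
  deg(2) = 4 (neighbors: 1, 4, 5, 8)
  deg(3) = 5 (neighbors: 1, 4, 5, 6, 7)
  deg(4) = 4 (neighbors: 2, 3, 6, 7)
  deg(5) = 5 (neighbors: 1, 2, 3, 6, 7)
  deg(6) = 4 (neighbors: 3, 4, 5, 8)
  deg(7) = 3 (neighbors: 3, 4, 5)
  deg(8) = 2 (neighbors: 2, 6)

Step 2: Sort degrees in non-increasing order:
  Degrees: [3, 4, 5, 4, 5, 4, 3, 2] -> sorted: [5, 5, 4, 4, 4, 3, 3, 2]

Degree sequence: [5, 5, 4, 4, 4, 3, 3, 2]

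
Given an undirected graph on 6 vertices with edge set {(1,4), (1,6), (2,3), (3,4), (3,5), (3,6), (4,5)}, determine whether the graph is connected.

Step 1: Build adjacency list from edges:
  1: 4, 6
  2: 3
  3: 2, 4, 5, 6
  4: 1, 3, 5
  5: 3, 4
  6: 1, 3

Step 2: Run BFS/DFS from vertex 1:
  Visited: {1, 4, 6, 3, 5, 2}
  Reached 6 of 6 vertices

Step 3: All 6 vertices reached from vertex 1, so the graph is connected.
Answer: Yes, the graph is connected.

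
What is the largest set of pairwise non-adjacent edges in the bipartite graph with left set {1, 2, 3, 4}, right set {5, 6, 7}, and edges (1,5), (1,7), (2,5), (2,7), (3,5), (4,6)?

Step 1: List the neighbors of each left vertex:
  1: 5, 7
  2: 5, 7
  3: 5
  4: 6

Step 2: Greedily match left vertices, then look for augmenting paths:
  Match 1 -- 5
  Match 2 -- 7
  Match 4 -- 6
  No augmenting path remains.

Step 3: Verify this is maximum:
  Matching size 3 = min(|L|, |R|) = min(4, 3), which is an upper bound, so this matching is maximum.

Maximum matching: {(1,5), (2,7), (4,6)}
Size: 3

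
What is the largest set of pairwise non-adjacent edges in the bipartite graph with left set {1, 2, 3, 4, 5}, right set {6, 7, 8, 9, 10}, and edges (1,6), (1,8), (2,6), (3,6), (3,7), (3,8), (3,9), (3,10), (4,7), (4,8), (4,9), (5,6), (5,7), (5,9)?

Step 1: List the neighbors of each left vertex:
  1: 6, 8
  2: 6
  3: 6, 7, 8, 9, 10
  4: 7, 8, 9
  5: 6, 7, 9

Step 2: Greedily match left vertices, then look for augmenting paths:
  Match 1 -- 8
  Match 2 -- 6
  Match 3 -- 10
  Match 4 -- 7
  Match 5 -- 9
  No augmenting path remains.

Step 3: Verify this is maximum:
  Matching size 5 = min(|L|, |R|) = min(5, 5), which is an upper bound, so this matching is maximum.

Maximum matching: {(1,8), (2,6), (3,10), (4,7), (5,9)}
Size: 5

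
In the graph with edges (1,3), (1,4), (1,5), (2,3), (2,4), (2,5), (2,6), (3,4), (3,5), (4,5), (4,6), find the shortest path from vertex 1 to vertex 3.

Step 1: Build adjacency list:
  1: 3, 4, 5
  2: 3, 4, 5, 6
  3: 1, 2, 4, 5
  4: 1, 2, 3, 5, 6
  5: 1, 2, 3, 4
  6: 2, 4

Step 2: BFS from vertex 1 to find shortest path to 3:
  vertex 3 reached at distance 1

Step 3: Shortest path: 1 -> 3
Path length: 1 edge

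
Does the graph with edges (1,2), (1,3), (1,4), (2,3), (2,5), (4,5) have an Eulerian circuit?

Step 1: Find the degree of each vertex:
  deg(1) = 3
  deg(2) = 3
  deg(3) = 2
  deg(4) = 2
  deg(5) = 2

Step 2: Count vertices with odd degree:
  Odd-degree vertices: 1, 2 (2 total)

Step 3: Apply Euler's theorem:
  - Eulerian circuit exists iff graph is connected and all vertices have even degree
  - Eulerian path exists iff graph is connected and has 0 or 2 odd-degree vertices

Graph is connected with exactly 2 odd-degree vertices (1, 2).
Eulerian path exists (starting and ending at the odd-degree vertices), but no Eulerian circuit.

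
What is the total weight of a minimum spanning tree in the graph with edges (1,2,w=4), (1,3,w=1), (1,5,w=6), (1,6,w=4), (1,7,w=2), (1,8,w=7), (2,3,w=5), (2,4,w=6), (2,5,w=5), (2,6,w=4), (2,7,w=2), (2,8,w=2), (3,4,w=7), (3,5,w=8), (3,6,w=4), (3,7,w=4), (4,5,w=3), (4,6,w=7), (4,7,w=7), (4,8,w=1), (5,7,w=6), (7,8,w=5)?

Apply Kruskal's algorithm (sort edges by weight, add if no cycle):

Sorted edges by weight:
  (1,3) w=1
  (4,8) w=1
  (1,7) w=2
  (2,7) w=2
  (2,8) w=2
  (4,5) w=3
  (1,6) w=4
  (1,2) w=4
  (2,6) w=4
  (3,7) w=4
  (3,6) w=4
  (2,3) w=5
  (2,5) w=5
  (7,8) w=5
  (1,5) w=6
  (2,4) w=6
  (5,7) w=6
  (1,8) w=7
  (3,4) w=7
  (4,6) w=7
  (4,7) w=7
  (3,5) w=8

Add edge (1,3) w=1 -- no cycle. Running total: 1
Add edge (4,8) w=1 -- no cycle. Running total: 2
Add edge (1,7) w=2 -- no cycle. Running total: 4
Add edge (2,7) w=2 -- no cycle. Running total: 6
Add edge (2,8) w=2 -- no cycle. Running total: 8
Add edge (4,5) w=3 -- no cycle. Running total: 11
Add edge (1,6) w=4 -- no cycle. Running total: 15

MST edges: (1,3,w=1), (4,8,w=1), (1,7,w=2), (2,7,w=2), (2,8,w=2), (4,5,w=3), (1,6,w=4)
Total MST weight: 1 + 1 + 2 + 2 + 2 + 3 + 4 = 15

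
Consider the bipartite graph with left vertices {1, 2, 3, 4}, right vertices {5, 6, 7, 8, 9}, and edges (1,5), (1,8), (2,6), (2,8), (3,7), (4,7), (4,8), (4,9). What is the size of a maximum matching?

Step 1: List the neighbors of each left vertex:
  1: 5, 8
  2: 6, 8
  3: 7
  4: 7, 8, 9

Step 2: Greedily match left vertices, then look for augmenting paths:
  Match 1 -- 5
  Match 2 -- 6
  Match 3 -- 7
  Match 4 -- 8
  No augmenting path remains.

Step 3: Verify this is maximum:
  Matching size 4 = min(|L|, |R|) = min(4, 5), which is an upper bound, so this matching is maximum.

Maximum matching: {(1,5), (2,6), (3,7), (4,8)}
Size: 4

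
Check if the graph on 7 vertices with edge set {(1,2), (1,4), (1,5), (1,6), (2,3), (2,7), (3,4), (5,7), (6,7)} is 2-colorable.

Step 1: Attempt 2-coloring using BFS:
  Start at vertex 1, assign color 0
  Color vertex 2 with color 1 (neighbor of 1)
  Color vertex 4 with color 1 (neighbor of 1)
  Color vertex 5 with color 1 (neighbor of 1)
  Color vertex 6 with color 1 (neighbor of 1)
  Color vertex 3 with color 0 (neighbor of 2)
  Color vertex 7 with color 0 (neighbor of 2)

Step 2: 2-coloring succeeded. No conflicts found.
  Set A (color 0): {1, 3, 7}
  Set B (color 1): {2, 4, 5, 6}

The graph is bipartite with partition {1, 3, 7}, {2, 4, 5, 6}.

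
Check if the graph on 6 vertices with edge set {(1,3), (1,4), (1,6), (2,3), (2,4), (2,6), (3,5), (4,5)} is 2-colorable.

Step 1: Attempt 2-coloring using BFS:
  Start at vertex 1, assign color 0
  Color vertex 3 with color 1 (neighbor of 1)
  Color vertex 4 with color 1 (neighbor of 1)
  Color vertex 6 with color 1 (neighbor of 1)
  Color vertex 2 with color 0 (neighbor of 3)
  Color vertex 5 with color 0 (neighbor of 3)

Step 2: 2-coloring succeeded. No conflicts found.
  Set A (color 0): {1, 2, 5}
  Set B (color 1): {3, 4, 6}

The graph is bipartite with partition {1, 2, 5}, {3, 4, 6}.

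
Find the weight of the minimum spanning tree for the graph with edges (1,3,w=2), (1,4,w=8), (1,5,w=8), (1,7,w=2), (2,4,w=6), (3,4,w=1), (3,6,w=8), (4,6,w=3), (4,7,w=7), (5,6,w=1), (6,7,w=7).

Apply Kruskal's algorithm (sort edges by weight, add if no cycle):

Sorted edges by weight:
  (3,4) w=1
  (5,6) w=1
  (1,3) w=2
  (1,7) w=2
  (4,6) w=3
  (2,4) w=6
  (4,7) w=7
  (6,7) w=7
  (1,4) w=8
  (1,5) w=8
  (3,6) w=8

Add edge (3,4) w=1 -- no cycle. Running total: 1
Add edge (5,6) w=1 -- no cycle. Running total: 2
Add edge (1,3) w=2 -- no cycle. Running total: 4
Add edge (1,7) w=2 -- no cycle. Running total: 6
Add edge (4,6) w=3 -- no cycle. Running total: 9
Add edge (2,4) w=6 -- no cycle. Running total: 15

MST edges: (3,4,w=1), (5,6,w=1), (1,3,w=2), (1,7,w=2), (4,6,w=3), (2,4,w=6)
Total MST weight: 1 + 1 + 2 + 2 + 3 + 6 = 15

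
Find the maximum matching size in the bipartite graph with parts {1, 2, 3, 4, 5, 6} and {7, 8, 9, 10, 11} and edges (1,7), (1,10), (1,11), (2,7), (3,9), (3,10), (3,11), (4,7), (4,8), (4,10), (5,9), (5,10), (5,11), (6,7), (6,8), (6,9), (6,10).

Step 1: List the neighbors of each left vertex:
  1: 7, 10, 11
  2: 7
  3: 9, 10, 11
  4: 7, 8, 10
  5: 9, 10, 11
  6: 7, 8, 9, 10

Step 2: Greedily match left vertices, then look for augmenting paths:
  Match 1 -- 11
  Match 2 -- 7
  Match 3 -- 9
  Match 4 -- 8
  Match 5 -- 10
  No augmenting path remains.

Step 3: Verify this is maximum:
  Matching size 5 = min(|L|, |R|) = min(6, 5), which is an upper bound, so this matching is maximum.

Maximum matching: {(1,11), (2,7), (3,9), (4,8), (5,10)}
Size: 5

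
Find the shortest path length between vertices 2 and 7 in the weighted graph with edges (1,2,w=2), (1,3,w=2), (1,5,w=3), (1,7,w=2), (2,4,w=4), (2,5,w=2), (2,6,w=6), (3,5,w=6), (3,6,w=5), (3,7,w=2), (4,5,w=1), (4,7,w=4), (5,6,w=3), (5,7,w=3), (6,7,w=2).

Step 1: Build adjacency list with weights:
  1: 2(w=2), 3(w=2), 5(w=3), 7(w=2)
  2: 1(w=2), 4(w=4), 5(w=2), 6(w=6)
  3: 1(w=2), 5(w=6), 6(w=5), 7(w=2)
  4: 2(w=4), 5(w=1), 7(w=4)
  5: 1(w=3), 2(w=2), 3(w=6), 4(w=1), 6(w=3), 7(w=3)
  6: 2(w=6), 3(w=5), 5(w=3), 7(w=2)
  7: 1(w=2), 3(w=2), 4(w=4), 5(w=3), 6(w=2)

Step 2: Apply Dijkstra's algorithm from vertex 2:
  Visit vertex 2 (distance=0)
    Update dist[1] = 2
    Update dist[4] = 4
    Update dist[5] = 2
    Update dist[6] = 6
  Visit vertex 1 (distance=2)
    Update dist[3] = 4
    Update dist[7] = 4
  Visit vertex 5 (distance=2)
    Update dist[4] = 3
    Update dist[6] = 5
  Visit vertex 4 (distance=3)
  Visit vertex 3 (distance=4)
  Visit vertex 7 (distance=4)

Step 3: Shortest path: 2 -> 1 -> 7
Total weight: 2 + 2 = 4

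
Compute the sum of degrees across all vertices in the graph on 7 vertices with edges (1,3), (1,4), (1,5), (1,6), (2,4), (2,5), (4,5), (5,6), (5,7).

Step 1: Count edges incident to each vertex:
  deg(1) = 4 (neighbors: 3, 4, 5, 6)
  deg(2) = 2 (neighbors: 4, 5)
  deg(3) = 1 (neighbors: 1)
  deg(4) = 3 (neighbors: 1, 2, 5)
  deg(5) = 5 (neighbors: 1, 2, 4, 6, 7)
  deg(6) = 2 (neighbors: 1, 5)
  deg(7) = 1 (neighbors: 5)

Step 2: Sum all degrees:
  4 + 2 + 1 + 3 + 5 + 2 + 1 = 18

Verification: sum of degrees = 2 * |E| = 2 * 9 = 18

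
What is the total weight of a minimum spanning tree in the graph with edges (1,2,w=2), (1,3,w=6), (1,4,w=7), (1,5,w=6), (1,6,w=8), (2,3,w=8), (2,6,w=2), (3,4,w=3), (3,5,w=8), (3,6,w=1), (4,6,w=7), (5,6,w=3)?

Apply Kruskal's algorithm (sort edges by weight, add if no cycle):

Sorted edges by weight:
  (3,6) w=1
  (1,2) w=2
  (2,6) w=2
  (3,4) w=3
  (5,6) w=3
  (1,3) w=6
  (1,5) w=6
  (1,4) w=7
  (4,6) w=7
  (1,6) w=8
  (2,3) w=8
  (3,5) w=8

Add edge (3,6) w=1 -- no cycle. Running total: 1
Add edge (1,2) w=2 -- no cycle. Running total: 3
Add edge (2,6) w=2 -- no cycle. Running total: 5
Add edge (3,4) w=3 -- no cycle. Running total: 8
Add edge (5,6) w=3 -- no cycle. Running total: 11

MST edges: (3,6,w=1), (1,2,w=2), (2,6,w=2), (3,4,w=3), (5,6,w=3)
Total MST weight: 1 + 2 + 2 + 3 + 3 = 11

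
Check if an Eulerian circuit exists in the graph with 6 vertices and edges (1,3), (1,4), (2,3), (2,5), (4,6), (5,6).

Step 1: Find the degree of each vertex:
  deg(1) = 2
  deg(2) = 2
  deg(3) = 2
  deg(4) = 2
  deg(5) = 2
  deg(6) = 2

Step 2: Count vertices with odd degree:
  All vertices have even degree (0 odd-degree vertices)

Step 3: Apply Euler's theorem:
  - Eulerian circuit exists iff graph is connected and all vertices have even degree
  - Eulerian path exists iff graph is connected and has 0 or 2 odd-degree vertices

Graph is connected with 0 odd-degree vertices.
Both Eulerian circuit and Eulerian path exist.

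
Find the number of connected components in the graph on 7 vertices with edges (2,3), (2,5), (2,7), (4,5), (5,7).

Step 1: Build adjacency list from edges:
  1: (none)
  2: 3, 5, 7
  3: 2
  4: 5
  5: 2, 4, 7
  6: (none)
  7: 2, 5

Step 2: Run BFS/DFS from vertex 1:
  Visited: {1}
  Reached 1 of 7 vertices

Step 3: Only 1 of 7 vertices reached. Graph is disconnected.
Connected components: {1}, {2, 3, 4, 5, 7}, {6}
Number of connected components: 3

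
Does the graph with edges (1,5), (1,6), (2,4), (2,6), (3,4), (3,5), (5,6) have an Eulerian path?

Step 1: Find the degree of each vertex:
  deg(1) = 2
  deg(2) = 2
  deg(3) = 2
  deg(4) = 2
  deg(5) = 3
  deg(6) = 3

Step 2: Count vertices with odd degree:
  Odd-degree vertices: 5, 6 (2 total)

Step 3: Apply Euler's theorem:
  - Eulerian circuit exists iff graph is connected and all vertices have even degree
  - Eulerian path exists iff graph is connected and has 0 or 2 odd-degree vertices

Graph is connected with exactly 2 odd-degree vertices (5, 6).
Eulerian path exists (starting and ending at the odd-degree vertices), but no Eulerian circuit.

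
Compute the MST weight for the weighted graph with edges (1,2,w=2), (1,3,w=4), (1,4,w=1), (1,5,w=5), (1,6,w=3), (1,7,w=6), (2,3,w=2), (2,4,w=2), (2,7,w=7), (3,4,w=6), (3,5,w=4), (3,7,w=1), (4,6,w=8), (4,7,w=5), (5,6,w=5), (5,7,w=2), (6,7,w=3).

Apply Kruskal's algorithm (sort edges by weight, add if no cycle):

Sorted edges by weight:
  (1,4) w=1
  (3,7) w=1
  (1,2) w=2
  (2,4) w=2
  (2,3) w=2
  (5,7) w=2
  (1,6) w=3
  (6,7) w=3
  (1,3) w=4
  (3,5) w=4
  (1,5) w=5
  (4,7) w=5
  (5,6) w=5
  (1,7) w=6
  (3,4) w=6
  (2,7) w=7
  (4,6) w=8

Add edge (1,4) w=1 -- no cycle. Running total: 1
Add edge (3,7) w=1 -- no cycle. Running total: 2
Add edge (1,2) w=2 -- no cycle. Running total: 4
Skip edge (2,4) w=2 -- would create cycle
Add edge (2,3) w=2 -- no cycle. Running total: 6
Add edge (5,7) w=2 -- no cycle. Running total: 8
Add edge (1,6) w=3 -- no cycle. Running total: 11

MST edges: (1,4,w=1), (3,7,w=1), (1,2,w=2), (2,3,w=2), (5,7,w=2), (1,6,w=3)
Total MST weight: 1 + 1 + 2 + 2 + 2 + 3 = 11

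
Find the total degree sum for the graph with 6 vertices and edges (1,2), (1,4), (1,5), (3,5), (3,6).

Step 1: Count edges incident to each vertex:
  deg(1) = 3 (neighbors: 2, 4, 5)
  deg(2) = 1 (neighbors: 1)
  deg(3) = 2 (neighbors: 5, 6)
  deg(4) = 1 (neighbors: 1)
  deg(5) = 2 (neighbors: 1, 3)
  deg(6) = 1 (neighbors: 3)

Step 2: Sum all degrees:
  3 + 1 + 2 + 1 + 2 + 1 = 10

Verification: sum of degrees = 2 * |E| = 2 * 5 = 10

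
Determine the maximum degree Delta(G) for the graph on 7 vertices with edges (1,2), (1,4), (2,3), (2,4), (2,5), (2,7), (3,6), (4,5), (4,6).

Step 1: Count edges incident to each vertex:
  deg(1) = 2 (neighbors: 2, 4)
  deg(2) = 5 (neighbors: 1, 3, 4, 5, 7)
  deg(3) = 2 (neighbors: 2, 6)
  deg(4) = 4 (neighbors: 1, 2, 5, 6)
  deg(5) = 2 (neighbors: 2, 4)
  deg(6) = 2 (neighbors: 3, 4)
  deg(7) = 1 (neighbors: 2)

Step 2: Find maximum:
  max(2, 5, 2, 4, 2, 2, 1) = 5 (vertex 2)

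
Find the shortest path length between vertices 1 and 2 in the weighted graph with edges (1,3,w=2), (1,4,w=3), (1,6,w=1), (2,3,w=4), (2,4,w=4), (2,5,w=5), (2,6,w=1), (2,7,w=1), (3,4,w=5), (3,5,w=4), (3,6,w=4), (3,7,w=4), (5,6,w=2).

Step 1: Build adjacency list with weights:
  1: 3(w=2), 4(w=3), 6(w=1)
  2: 3(w=4), 4(w=4), 5(w=5), 6(w=1), 7(w=1)
  3: 1(w=2), 2(w=4), 4(w=5), 5(w=4), 6(w=4), 7(w=4)
  4: 1(w=3), 2(w=4), 3(w=5)
  5: 2(w=5), 3(w=4), 6(w=2)
  6: 1(w=1), 2(w=1), 3(w=4), 5(w=2)
  7: 2(w=1), 3(w=4)

Step 2: Apply Dijkstra's algorithm from vertex 1:
  Visit vertex 1 (distance=0)
    Update dist[3] = 2
    Update dist[4] = 3
    Update dist[6] = 1
  Visit vertex 6 (distance=1)
    Update dist[2] = 2
    Update dist[5] = 3
  Visit vertex 2 (distance=2)
    Update dist[7] = 3

Step 3: Shortest path: 1 -> 6 -> 2
Total weight: 1 + 1 = 2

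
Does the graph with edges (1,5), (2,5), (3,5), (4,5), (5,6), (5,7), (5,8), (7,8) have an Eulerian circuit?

Step 1: Find the degree of each vertex:
  deg(1) = 1
  deg(2) = 1
  deg(3) = 1
  deg(4) = 1
  deg(5) = 7
  deg(6) = 1
  deg(7) = 2
  deg(8) = 2

Step 2: Count vertices with odd degree:
  Odd-degree vertices: 1, 2, 3, 4, 5, 6 (6 total)

Step 3: Apply Euler's theorem:
  - Eulerian circuit exists iff graph is connected and all vertices have even degree
  - Eulerian path exists iff graph is connected and has 0 or 2 odd-degree vertices

Graph has 6 odd-degree vertices (need 0 or 2).
Neither Eulerian path nor Eulerian circuit exists.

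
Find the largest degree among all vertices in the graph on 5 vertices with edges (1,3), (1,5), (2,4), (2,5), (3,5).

Step 1: Count edges incident to each vertex:
  deg(1) = 2 (neighbors: 3, 5)
  deg(2) = 2 (neighbors: 4, 5)
  deg(3) = 2 (neighbors: 1, 5)
  deg(4) = 1 (neighbors: 2)
  deg(5) = 3 (neighbors: 1, 2, 3)

Step 2: Find maximum:
  max(2, 2, 2, 1, 3) = 3 (vertex 5)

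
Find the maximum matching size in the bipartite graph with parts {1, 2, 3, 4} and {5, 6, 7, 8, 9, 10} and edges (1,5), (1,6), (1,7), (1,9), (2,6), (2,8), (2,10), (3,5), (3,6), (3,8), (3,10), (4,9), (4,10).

Step 1: List the neighbors of each left vertex:
  1: 5, 6, 7, 9
  2: 6, 8, 10
  3: 5, 6, 8, 10
  4: 9, 10

Step 2: Greedily match left vertices, then look for augmenting paths:
  Match 1 -- 5
  Match 2 -- 6
  Match 3 -- 8
  Match 4 -- 9
  No augmenting path remains.

Step 3: Verify this is maximum:
  Matching size 4 = min(|L|, |R|) = min(4, 6), which is an upper bound, so this matching is maximum.

Maximum matching: {(1,5), (2,6), (3,8), (4,9)}
Size: 4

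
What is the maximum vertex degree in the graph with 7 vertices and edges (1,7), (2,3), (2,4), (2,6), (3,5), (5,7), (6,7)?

Step 1: Count edges incident to each vertex:
  deg(1) = 1 (neighbors: 7)
  deg(2) = 3 (neighbors: 3, 4, 6)
  deg(3) = 2 (neighbors: 2, 5)
  deg(4) = 1 (neighbors: 2)
  deg(5) = 2 (neighbors: 3, 7)
  deg(6) = 2 (neighbors: 2, 7)
  deg(7) = 3 (neighbors: 1, 5, 6)

Step 2: Find maximum:
  max(1, 3, 2, 1, 2, 2, 3) = 3 (vertex 2)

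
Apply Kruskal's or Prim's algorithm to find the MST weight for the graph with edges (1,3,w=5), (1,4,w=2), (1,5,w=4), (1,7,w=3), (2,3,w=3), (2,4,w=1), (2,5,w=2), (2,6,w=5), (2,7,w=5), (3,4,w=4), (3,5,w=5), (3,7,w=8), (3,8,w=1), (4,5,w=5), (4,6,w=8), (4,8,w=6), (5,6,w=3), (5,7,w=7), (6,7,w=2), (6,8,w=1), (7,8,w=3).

Apply Kruskal's algorithm (sort edges by weight, add if no cycle):

Sorted edges by weight:
  (2,4) w=1
  (3,8) w=1
  (6,8) w=1
  (1,4) w=2
  (2,5) w=2
  (6,7) w=2
  (1,7) w=3
  (2,3) w=3
  (5,6) w=3
  (7,8) w=3
  (1,5) w=4
  (3,4) w=4
  (1,3) w=5
  (2,6) w=5
  (2,7) w=5
  (3,5) w=5
  (4,5) w=5
  (4,8) w=6
  (5,7) w=7
  (3,7) w=8
  (4,6) w=8

Add edge (2,4) w=1 -- no cycle. Running total: 1
Add edge (3,8) w=1 -- no cycle. Running total: 2
Add edge (6,8) w=1 -- no cycle. Running total: 3
Add edge (1,4) w=2 -- no cycle. Running total: 5
Add edge (2,5) w=2 -- no cycle. Running total: 7
Add edge (6,7) w=2 -- no cycle. Running total: 9
Add edge (1,7) w=3 -- no cycle. Running total: 12

MST edges: (2,4,w=1), (3,8,w=1), (6,8,w=1), (1,4,w=2), (2,5,w=2), (6,7,w=2), (1,7,w=3)
Total MST weight: 1 + 1 + 1 + 2 + 2 + 2 + 3 = 12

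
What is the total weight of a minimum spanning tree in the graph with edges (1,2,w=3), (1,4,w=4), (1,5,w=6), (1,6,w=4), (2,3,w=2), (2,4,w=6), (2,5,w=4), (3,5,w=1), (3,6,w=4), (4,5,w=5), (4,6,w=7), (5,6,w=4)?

Apply Kruskal's algorithm (sort edges by weight, add if no cycle):

Sorted edges by weight:
  (3,5) w=1
  (2,3) w=2
  (1,2) w=3
  (1,4) w=4
  (1,6) w=4
  (2,5) w=4
  (3,6) w=4
  (5,6) w=4
  (4,5) w=5
  (1,5) w=6
  (2,4) w=6
  (4,6) w=7

Add edge (3,5) w=1 -- no cycle. Running total: 1
Add edge (2,3) w=2 -- no cycle. Running total: 3
Add edge (1,2) w=3 -- no cycle. Running total: 6
Add edge (1,4) w=4 -- no cycle. Running total: 10
Add edge (1,6) w=4 -- no cycle. Running total: 14

MST edges: (3,5,w=1), (2,3,w=2), (1,2,w=3), (1,4,w=4), (1,6,w=4)
Total MST weight: 1 + 2 + 3 + 4 + 4 = 14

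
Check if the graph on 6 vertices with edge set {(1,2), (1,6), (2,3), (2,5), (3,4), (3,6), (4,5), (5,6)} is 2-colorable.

Step 1: Attempt 2-coloring using BFS:
  Start at vertex 1, assign color 0
  Color vertex 2 with color 1 (neighbor of 1)
  Color vertex 6 with color 1 (neighbor of 1)
  Color vertex 3 with color 0 (neighbor of 2)
  Color vertex 5 with color 0 (neighbor of 2)
  Color vertex 4 with color 1 (neighbor of 3)

Step 2: 2-coloring succeeded. No conflicts found.
  Set A (color 0): {1, 3, 5}
  Set B (color 1): {2, 4, 6}

The graph is bipartite with partition {1, 3, 5}, {2, 4, 6}.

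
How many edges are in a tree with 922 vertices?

A tree on n vertices always has exactly n - 1 edges.
For n = 922: edges = 922 - 1 = 921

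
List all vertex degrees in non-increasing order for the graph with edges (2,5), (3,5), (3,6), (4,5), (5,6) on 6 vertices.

Step 1: Count edges incident to each vertex:
  deg(1) = 0 (neighbors: none)
  deg(2) = 1 (neighbors: 5)
  deg(3) = 2 (neighbors: 5, 6)
  deg(4) = 1 (neighbors: 5)
  deg(5) = 4 (neighbors: 2, 3, 4, 6)
  deg(6) = 2 (neighbors: 3, 5)

Step 2: Sort degrees in non-increasing order:
  Degrees: [0, 1, 2, 1, 4, 2] -> sorted: [4, 2, 2, 1, 1, 0]

Degree sequence: [4, 2, 2, 1, 1, 0]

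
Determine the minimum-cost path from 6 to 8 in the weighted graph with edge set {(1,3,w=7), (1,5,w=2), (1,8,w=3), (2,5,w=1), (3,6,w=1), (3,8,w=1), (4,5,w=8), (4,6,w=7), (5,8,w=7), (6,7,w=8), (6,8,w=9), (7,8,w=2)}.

Step 1: Build adjacency list with weights:
  1: 3(w=7), 5(w=2), 8(w=3)
  2: 5(w=1)
  3: 1(w=7), 6(w=1), 8(w=1)
  4: 5(w=8), 6(w=7)
  5: 1(w=2), 2(w=1), 4(w=8), 8(w=7)
  6: 3(w=1), 4(w=7), 7(w=8), 8(w=9)
  7: 6(w=8), 8(w=2)
  8: 1(w=3), 3(w=1), 5(w=7), 6(w=9), 7(w=2)

Step 2: Apply Dijkstra's algorithm from vertex 6:
  Visit vertex 6 (distance=0)
    Update dist[3] = 1
    Update dist[4] = 7
    Update dist[7] = 8
    Update dist[8] = 9
  Visit vertex 3 (distance=1)
    Update dist[1] = 8
    Update dist[8] = 2
  Visit vertex 8 (distance=2)
    Update dist[1] = 5
    Update dist[5] = 9
    Update dist[7] = 4

Step 3: Shortest path: 6 -> 3 -> 8
Total weight: 1 + 1 = 2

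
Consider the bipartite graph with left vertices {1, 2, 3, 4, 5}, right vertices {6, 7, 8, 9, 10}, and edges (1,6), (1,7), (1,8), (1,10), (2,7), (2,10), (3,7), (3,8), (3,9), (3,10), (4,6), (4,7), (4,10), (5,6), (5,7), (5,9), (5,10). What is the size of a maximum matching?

Step 1: List the neighbors of each left vertex:
  1: 6, 7, 8, 10
  2: 7, 10
  3: 7, 8, 9, 10
  4: 6, 7, 10
  5: 6, 7, 9, 10

Step 2: Greedily match left vertices, then look for augmenting paths:
  Match 1 -- 6
  Match 2 -- 7
  Match 3 -- 8
  Match 4 -- 10
  Match 5 -- 9
  No augmenting path remains.

Step 3: Verify this is maximum:
  Matching size 5 = min(|L|, |R|) = min(5, 5), which is an upper bound, so this matching is maximum.

Maximum matching: {(1,6), (2,7), (3,8), (4,10), (5,9)}
Size: 5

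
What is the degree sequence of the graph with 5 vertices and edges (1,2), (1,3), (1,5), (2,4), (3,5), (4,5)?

Step 1: Count edges incident to each vertex:
  deg(1) = 3 (neighbors: 2, 3, 5)
  deg(2) = 2 (neighbors: 1, 4)
  deg(3) = 2 (neighbors: 1, 5)
  deg(4) = 2 (neighbors: 2, 5)
  deg(5) = 3 (neighbors: 1, 3, 4)

Step 2: Sort degrees in non-increasing order:
  Degrees: [3, 2, 2, 2, 3] -> sorted: [3, 3, 2, 2, 2]

Degree sequence: [3, 3, 2, 2, 2]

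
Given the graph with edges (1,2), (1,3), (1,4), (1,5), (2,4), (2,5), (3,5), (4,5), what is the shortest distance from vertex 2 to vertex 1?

Step 1: Build adjacency list:
  1: 2, 3, 4, 5
  2: 1, 4, 5
  3: 1, 5
  4: 1, 2, 5
  5: 1, 2, 3, 4

Step 2: BFS from vertex 2 to find shortest path to 1:
  vertex 1 reached at distance 1

Step 3: Shortest path: 2 -> 1
Path length: 1 edge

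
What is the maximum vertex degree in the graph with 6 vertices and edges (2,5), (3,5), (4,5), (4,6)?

Step 1: Count edges incident to each vertex:
  deg(1) = 0 (neighbors: none)
  deg(2) = 1 (neighbors: 5)
  deg(3) = 1 (neighbors: 5)
  deg(4) = 2 (neighbors: 5, 6)
  deg(5) = 3 (neighbors: 2, 3, 4)
  deg(6) = 1 (neighbors: 4)

Step 2: Find maximum:
  max(0, 1, 1, 2, 3, 1) = 3 (vertex 5)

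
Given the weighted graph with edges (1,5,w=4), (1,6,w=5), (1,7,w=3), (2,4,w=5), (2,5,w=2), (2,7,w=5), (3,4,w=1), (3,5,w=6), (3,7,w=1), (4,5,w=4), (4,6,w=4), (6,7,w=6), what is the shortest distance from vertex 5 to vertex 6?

Step 1: Build adjacency list with weights:
  1: 5(w=4), 6(w=5), 7(w=3)
  2: 4(w=5), 5(w=2), 7(w=5)
  3: 4(w=1), 5(w=6), 7(w=1)
  4: 2(w=5), 3(w=1), 5(w=4), 6(w=4)
  5: 1(w=4), 2(w=2), 3(w=6), 4(w=4)
  6: 1(w=5), 4(w=4), 7(w=6)
  7: 1(w=3), 2(w=5), 3(w=1), 6(w=6)

Step 2: Apply Dijkstra's algorithm from vertex 5:
  Visit vertex 5 (distance=0)
    Update dist[1] = 4
    Update dist[2] = 2
    Update dist[3] = 6
    Update dist[4] = 4
  Visit vertex 2 (distance=2)
    Update dist[7] = 7
  Visit vertex 1 (distance=4)
    Update dist[6] = 9
  Visit vertex 4 (distance=4)
    Update dist[3] = 5
    Update dist[6] = 8
  Visit vertex 3 (distance=5)
    Update dist[7] = 6
  Visit vertex 7 (distance=6)
  Visit vertex 6 (distance=8)

Step 3: Shortest path: 5 -> 4 -> 6
Total weight: 4 + 4 = 8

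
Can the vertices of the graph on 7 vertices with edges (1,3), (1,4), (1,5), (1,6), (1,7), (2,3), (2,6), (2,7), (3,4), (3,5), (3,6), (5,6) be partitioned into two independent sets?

Step 1: Attempt 2-coloring using BFS:
  Start at vertex 1, assign color 0
  Color vertex 3 with color 1 (neighbor of 1)
  Color vertex 4 with color 1 (neighbor of 1)
  Color vertex 5 with color 1 (neighbor of 1)
  Color vertex 6 with color 1 (neighbor of 1)
  Color vertex 7 with color 1 (neighbor of 1)
  Color vertex 2 with color 0 (neighbor of 3)

Step 2: Conflict found! Vertices 3 and 4 are adjacent but have the same color.
This means the graph contains an odd cycle.

The graph is NOT bipartite.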